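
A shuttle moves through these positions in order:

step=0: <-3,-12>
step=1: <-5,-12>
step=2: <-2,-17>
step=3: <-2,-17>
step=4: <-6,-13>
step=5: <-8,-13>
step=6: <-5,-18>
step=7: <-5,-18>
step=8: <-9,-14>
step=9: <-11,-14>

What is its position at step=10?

<-8,-19>

Step-to-step displacements: <-2,+0>, <+3,-5>, <+0,+0>, <-4,+4>, <-2,+0>, <+3,-5>, <+0,+0>, <-4,+4>, <-2,+0> — a repeating cycle of length 4.
step 10: apply <+3,-5> → <-8,-19>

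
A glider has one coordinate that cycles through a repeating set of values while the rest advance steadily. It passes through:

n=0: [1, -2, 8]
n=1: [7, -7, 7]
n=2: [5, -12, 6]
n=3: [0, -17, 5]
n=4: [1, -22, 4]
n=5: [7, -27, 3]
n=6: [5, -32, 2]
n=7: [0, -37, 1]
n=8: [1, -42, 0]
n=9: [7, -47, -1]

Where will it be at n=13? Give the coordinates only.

First: cycles through 1, 7, 5, 0 every 4 steps. Step 13 lands at position 1 of the cycle → 7.
Second: linear, -5 per step → -67 at step 13.
Third: linear, -1 per step → -5 at step 13.

[7, -67, -5]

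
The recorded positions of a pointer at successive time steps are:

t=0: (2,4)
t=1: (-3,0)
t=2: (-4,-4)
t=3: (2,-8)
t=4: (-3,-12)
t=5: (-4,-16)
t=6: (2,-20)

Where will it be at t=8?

The first coordinate repeats the cycle [2, -3, -4] with period 3; step 8 mod 3 = 2, giving -4.
The second coordinate changes by -4 each step, so at step 8 it is 4 + 8·(-4) = -28.

(-4,-28)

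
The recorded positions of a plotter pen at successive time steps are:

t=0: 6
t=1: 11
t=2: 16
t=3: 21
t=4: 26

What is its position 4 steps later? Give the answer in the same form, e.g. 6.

46

Each step adds +5 to the position.
step 5: 26 + 5 → 31
step 6: 31 + 5 → 36
step 7: 36 + 5 → 41
step 8: 41 + 5 → 46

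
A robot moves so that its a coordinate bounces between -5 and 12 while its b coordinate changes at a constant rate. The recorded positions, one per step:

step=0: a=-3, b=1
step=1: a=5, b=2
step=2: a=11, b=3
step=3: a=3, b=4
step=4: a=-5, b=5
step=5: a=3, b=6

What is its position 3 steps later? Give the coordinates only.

The a coordinate travels 8 per step and bounces off the walls at -5 and 12.
  step 6: 3 → 11
  step 7: 11 → 5
  step 8: 5 → -3
The b coordinate changes by +1 each step: at step 8 it is 9.

a=-3, b=9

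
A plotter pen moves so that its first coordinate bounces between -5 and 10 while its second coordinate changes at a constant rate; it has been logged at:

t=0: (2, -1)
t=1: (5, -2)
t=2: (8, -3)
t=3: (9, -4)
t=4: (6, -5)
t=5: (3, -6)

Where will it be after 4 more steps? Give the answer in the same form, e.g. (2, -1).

(-1, -10)

The first coordinate reflects between -5 and 10, moving 3 per step.
  step 6: 3 → 0
  step 7: 0 → -3
  step 8: -3 → -4
  step 9: -4 → -1
The second coordinate changes by -1 each step: at step 9 it is -10.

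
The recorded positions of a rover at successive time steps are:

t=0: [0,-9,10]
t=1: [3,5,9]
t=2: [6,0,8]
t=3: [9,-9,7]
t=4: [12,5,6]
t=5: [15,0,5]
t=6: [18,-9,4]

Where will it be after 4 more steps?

[30,5,0]

First: linear, +3 per step → 30 at step 10.
Second: cycles through -9, 5, 0 every 3 steps. Step 10 lands at position 1 of the cycle → 5.
Third: linear, -1 per step → 0 at step 10.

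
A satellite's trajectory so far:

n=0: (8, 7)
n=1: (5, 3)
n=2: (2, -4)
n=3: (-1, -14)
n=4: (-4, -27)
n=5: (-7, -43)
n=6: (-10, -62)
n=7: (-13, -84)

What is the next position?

Successive displacements: (-3, -4), (-3, -7), (-3, -10), (-3, -13), (-3, -16), (-3, -19), (-3, -22) — each changes by (+0, -3).
step 8: (-13, -84) + (-3, -25) → (-16, -109)

(-16, -109)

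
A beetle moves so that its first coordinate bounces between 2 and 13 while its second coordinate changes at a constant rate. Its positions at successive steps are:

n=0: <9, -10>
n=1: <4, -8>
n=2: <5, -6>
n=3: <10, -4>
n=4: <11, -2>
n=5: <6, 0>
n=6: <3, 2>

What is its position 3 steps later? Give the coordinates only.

<8, 8>

The first coordinate travels 5 per step and bounces off the walls at 2 and 13.
  step 7: 3 → 8
  step 8: 8 → 13
  step 9: 13 → 8
The second coordinate changes by +2 each step: at step 9 it is 8.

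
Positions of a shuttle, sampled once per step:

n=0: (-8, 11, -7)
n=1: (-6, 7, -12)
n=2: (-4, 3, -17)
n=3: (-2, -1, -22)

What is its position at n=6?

The position changes by (+2, -4, -5) every step.
step 4: (-2, -1, -22) + (+2, -4, -5) → (0, -5, -27)
step 5: (0, -5, -27) + (+2, -4, -5) → (2, -9, -32)
step 6: (2, -9, -32) + (+2, -4, -5) → (4, -13, -37)

(4, -13, -37)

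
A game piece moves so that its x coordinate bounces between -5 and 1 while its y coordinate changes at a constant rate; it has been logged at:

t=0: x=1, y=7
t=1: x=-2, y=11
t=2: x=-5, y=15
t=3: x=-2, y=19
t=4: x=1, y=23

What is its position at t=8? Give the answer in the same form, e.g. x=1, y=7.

x=1, y=39

The x coordinate travels 3 per step and bounces off the walls at -5 and 1.
  step 5: 1 → -2
  step 6: -2 → -5
  step 7: -5 → -2
  step 8: -2 → 1
The y coordinate changes by +4 each step: at step 8 it is 39.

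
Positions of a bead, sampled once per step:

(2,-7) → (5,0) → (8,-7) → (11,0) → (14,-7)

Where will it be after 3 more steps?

The first coordinate changes by +3 each step, so at step 7 it is 2 + 7·(3) = 23.
The second coordinate repeats the cycle [-7, 0] with period 2; step 7 mod 2 = 1, giving 0.

(23,0)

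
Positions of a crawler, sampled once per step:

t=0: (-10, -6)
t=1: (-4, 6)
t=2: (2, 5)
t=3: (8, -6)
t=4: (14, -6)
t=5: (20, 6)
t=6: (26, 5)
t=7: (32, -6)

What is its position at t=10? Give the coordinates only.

(50, 5)

The first coordinate changes by +6 each step, so at step 10 it is -10 + 10·(6) = 50.
The second coordinate repeats the cycle [-6, 6, 5, -6] with period 4; step 10 mod 4 = 2, giving 5.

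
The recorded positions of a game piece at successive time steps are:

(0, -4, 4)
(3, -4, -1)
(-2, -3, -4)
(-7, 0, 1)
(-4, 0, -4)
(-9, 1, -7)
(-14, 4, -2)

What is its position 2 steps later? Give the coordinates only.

Differencing gives (+3, +0, -5), (-5, +1, -3), (-5, +3, +5), (+3, +0, -5), (-5, +1, -3), (-5, +3, +5). This is the pattern (+3, +0, -5), (-5, +1, -3), (-5, +3, +5) repeated.
step 7: apply (+3, +0, -5) → (-11, 4, -7)
step 8: apply (-5, +1, -3) → (-16, 5, -10)

(-16, 5, -10)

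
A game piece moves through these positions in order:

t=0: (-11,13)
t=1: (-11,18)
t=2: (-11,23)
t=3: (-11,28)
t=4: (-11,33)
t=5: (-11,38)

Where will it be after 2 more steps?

Constant displacement of (+0,+5) per step.
step 6: (-11,38) + (+0,+5) → (-11,43)
step 7: (-11,43) + (+0,+5) → (-11,48)

(-11,48)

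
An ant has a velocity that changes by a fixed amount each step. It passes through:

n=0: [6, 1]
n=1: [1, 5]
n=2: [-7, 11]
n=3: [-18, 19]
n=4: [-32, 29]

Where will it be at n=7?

[-92, 71]

Successive displacements: [-5, +4], [-8, +6], [-11, +8], [-14, +10] — each changes by [-3, +2].
step 5: [-32, 29] + [-17, +12] → [-49, 41]
step 6: [-49, 41] + [-20, +14] → [-69, 55]
step 7: [-69, 55] + [-23, +16] → [-92, 71]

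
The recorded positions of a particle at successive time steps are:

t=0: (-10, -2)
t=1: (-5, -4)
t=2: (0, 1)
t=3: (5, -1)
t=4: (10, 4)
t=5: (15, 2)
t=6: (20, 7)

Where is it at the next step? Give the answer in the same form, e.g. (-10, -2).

(25, 5)

The moves between consecutive positions are (+5, -2), (+5, +5), (+5, -2), (+5, +5), (+5, -2), (+5, +5); they repeat the 2-cycle [(+5, -2), (+5, +5)].
step 7: apply (+5, -2) → (25, 5)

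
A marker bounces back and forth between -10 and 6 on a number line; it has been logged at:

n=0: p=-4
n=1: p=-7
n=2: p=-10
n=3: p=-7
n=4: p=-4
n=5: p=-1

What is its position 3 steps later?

The value reflects between -10 and 6, moving 3 per step.
  step 6: -1 → 2
  step 7: 2 → 5
  step 8: 5 → 4

p=4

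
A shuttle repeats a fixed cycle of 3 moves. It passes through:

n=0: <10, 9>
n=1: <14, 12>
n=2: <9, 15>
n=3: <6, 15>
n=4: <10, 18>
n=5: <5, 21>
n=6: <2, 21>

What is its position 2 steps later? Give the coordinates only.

Differencing gives <+4, +3>, <-5, +3>, <-3, +0>, <+4, +3>, <-5, +3>, <-3, +0>. This is the pattern <+4, +3>, <-5, +3>, <-3, +0> repeated.
step 7: apply <+4, +3> → <6, 24>
step 8: apply <-5, +3> → <1, 27>

<1, 27>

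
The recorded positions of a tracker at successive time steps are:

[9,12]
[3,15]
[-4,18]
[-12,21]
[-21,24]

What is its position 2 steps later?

[-42,30]

Taking differences between consecutive positions: [-6,+3], [-7,+3], [-8,+3], [-9,+3]. These grow by [-1,+0] each step.
step 5: [-21,24] + [-10,+3] → [-31,27]
step 6: [-31,27] + [-11,+3] → [-42,30]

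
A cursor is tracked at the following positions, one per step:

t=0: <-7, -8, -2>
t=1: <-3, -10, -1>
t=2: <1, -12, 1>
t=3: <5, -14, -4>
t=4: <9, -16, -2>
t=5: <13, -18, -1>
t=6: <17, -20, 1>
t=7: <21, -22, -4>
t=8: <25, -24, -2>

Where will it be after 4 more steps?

First: linear, +4 per step → 41 at step 12.
Second: linear, -2 per step → -32 at step 12.
Third: cycles through -2, -1, 1, -4 every 4 steps. Step 12 lands at position 0 of the cycle → -2.

<41, -32, -2>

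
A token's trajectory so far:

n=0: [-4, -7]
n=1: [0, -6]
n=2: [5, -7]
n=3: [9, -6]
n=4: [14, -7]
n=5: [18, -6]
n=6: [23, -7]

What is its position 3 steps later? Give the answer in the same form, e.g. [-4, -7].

Differencing gives [+4, +1], [+5, -1], [+4, +1], [+5, -1], [+4, +1], [+5, -1]. This is the pattern [+4, +1], [+5, -1] repeated.
step 7: apply [+4, +1] → [27, -6]
step 8: apply [+5, -1] → [32, -7]
step 9: apply [+4, +1] → [36, -6]

[36, -6]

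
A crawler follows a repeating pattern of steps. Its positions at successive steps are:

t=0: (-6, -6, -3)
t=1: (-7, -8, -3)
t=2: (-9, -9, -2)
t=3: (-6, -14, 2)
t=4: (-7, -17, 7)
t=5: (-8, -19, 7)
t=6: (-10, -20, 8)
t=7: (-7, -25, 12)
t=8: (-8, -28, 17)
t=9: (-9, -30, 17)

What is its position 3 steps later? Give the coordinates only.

Step-to-step displacements: (-1, -2, +0), (-2, -1, +1), (+3, -5, +4), (-1, -3, +5), (-1, -2, +0), (-2, -1, +1), (+3, -5, +4), (-1, -3, +5), (-1, -2, +0) — a repeating cycle of length 4.
step 10: apply (-2, -1, +1) → (-11, -31, 18)
step 11: apply (+3, -5, +4) → (-8, -36, 22)
step 12: apply (-1, -3, +5) → (-9, -39, 27)

(-9, -39, 27)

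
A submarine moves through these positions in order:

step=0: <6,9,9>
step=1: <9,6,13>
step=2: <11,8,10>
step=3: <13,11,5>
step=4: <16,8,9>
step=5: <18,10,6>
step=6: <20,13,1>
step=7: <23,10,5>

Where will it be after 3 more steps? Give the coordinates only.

The moves between consecutive positions are <+3,-3,+4>, <+2,+2,-3>, <+2,+3,-5>, <+3,-3,+4>, <+2,+2,-3>, <+2,+3,-5>, <+3,-3,+4>; they repeat the 3-cycle [<+3,-3,+4>, <+2,+2,-3>, <+2,+3,-5>].
step 8: apply <+2,+2,-3> → <25,12,2>
step 9: apply <+2,+3,-5> → <27,15,-3>
step 10: apply <+3,-3,+4> → <30,12,1>

<30,12,1>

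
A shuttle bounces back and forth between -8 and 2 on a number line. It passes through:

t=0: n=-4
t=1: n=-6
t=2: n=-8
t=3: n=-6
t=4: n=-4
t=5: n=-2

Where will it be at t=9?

n=-2

The value travels 2 per step and bounces off the walls at -8 and 2.
  step 6: -2 → 0
  step 7: 0 → 2
  step 8: 2 → 0
  step 9: 0 → -2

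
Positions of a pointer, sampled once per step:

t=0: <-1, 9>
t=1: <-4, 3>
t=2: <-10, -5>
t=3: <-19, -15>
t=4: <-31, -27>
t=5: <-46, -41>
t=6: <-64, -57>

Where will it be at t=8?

<-109, -95>

First differences are <-3, -6>, <-6, -8>, <-9, -10>, <-12, -12>, <-15, -14>, <-18, -16>; their common second difference is <-3, -2> (constant acceleration).
step 7: <-64, -57> + <-21, -18> → <-85, -75>
step 8: <-85, -75> + <-24, -20> → <-109, -95>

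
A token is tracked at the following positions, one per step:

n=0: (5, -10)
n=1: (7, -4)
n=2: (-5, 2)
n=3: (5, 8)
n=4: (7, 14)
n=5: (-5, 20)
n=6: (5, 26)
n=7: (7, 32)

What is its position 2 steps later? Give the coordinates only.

First: cycles through 5, 7, -5 every 3 steps. Step 9 lands at position 0 of the cycle → 5.
Second: linear, +6 per step → 44 at step 9.

(5, 44)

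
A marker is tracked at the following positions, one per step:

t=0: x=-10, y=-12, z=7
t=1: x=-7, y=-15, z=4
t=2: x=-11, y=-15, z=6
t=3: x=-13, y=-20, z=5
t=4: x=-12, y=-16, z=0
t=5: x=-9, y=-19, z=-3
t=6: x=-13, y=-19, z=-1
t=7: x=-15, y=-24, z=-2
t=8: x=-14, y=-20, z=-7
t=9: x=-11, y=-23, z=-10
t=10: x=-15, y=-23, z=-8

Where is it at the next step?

The moves between consecutive positions are (+3, -3, -3), (-4, +0, +2), (-2, -5, -1), (+1, +4, -5), (+3, -3, -3), (-4, +0, +2), (-2, -5, -1), (+1, +4, -5), (+3, -3, -3), (-4, +0, +2); they repeat the 4-cycle [(+3, -3, -3), (-4, +0, +2), (-2, -5, -1), (+1, +4, -5)].
step 11: apply (-2, -5, -1) → x=-17, y=-28, z=-9

x=-17, y=-28, z=-9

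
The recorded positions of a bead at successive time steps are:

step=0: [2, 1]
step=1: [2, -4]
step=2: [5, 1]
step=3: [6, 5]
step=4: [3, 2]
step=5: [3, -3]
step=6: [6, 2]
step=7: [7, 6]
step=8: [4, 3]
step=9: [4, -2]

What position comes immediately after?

Differencing gives [+0, -5], [+3, +5], [+1, +4], [-3, -3], [+0, -5], [+3, +5], [+1, +4], [-3, -3], [+0, -5]. This is the pattern [+0, -5], [+3, +5], [+1, +4], [-3, -3] repeated.
step 10: apply [+3, +5] → [7, 3]

[7, 3]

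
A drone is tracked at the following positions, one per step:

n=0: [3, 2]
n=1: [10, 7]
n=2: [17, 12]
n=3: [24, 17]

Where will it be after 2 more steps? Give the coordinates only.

Each step adds [+7, +5] to the position.
step 4: [24, 17] + [+7, +5] → [31, 22]
step 5: [31, 22] + [+7, +5] → [38, 27]

[38, 27]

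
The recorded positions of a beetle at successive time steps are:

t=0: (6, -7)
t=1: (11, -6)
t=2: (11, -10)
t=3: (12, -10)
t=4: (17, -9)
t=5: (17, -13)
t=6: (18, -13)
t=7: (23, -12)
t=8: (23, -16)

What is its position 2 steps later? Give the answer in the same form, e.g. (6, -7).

Step-to-step displacements: (+5, +1), (+0, -4), (+1, +0), (+5, +1), (+0, -4), (+1, +0), (+5, +1), (+0, -4) — a repeating cycle of length 3.
step 9: apply (+1, +0) → (24, -16)
step 10: apply (+5, +1) → (29, -15)

(29, -15)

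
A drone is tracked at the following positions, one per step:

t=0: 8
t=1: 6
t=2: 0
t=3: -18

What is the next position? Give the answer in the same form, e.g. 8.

-72

The jumps are -2, -6, -18 — a geometric progression with ratio 3.
step 4: -18 − 54 → -72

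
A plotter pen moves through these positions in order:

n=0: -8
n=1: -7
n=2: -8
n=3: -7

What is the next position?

Step-to-step displacements: +1, -1, +1; each is -1× the previous.
step 4: -7 − 1 → -8

-8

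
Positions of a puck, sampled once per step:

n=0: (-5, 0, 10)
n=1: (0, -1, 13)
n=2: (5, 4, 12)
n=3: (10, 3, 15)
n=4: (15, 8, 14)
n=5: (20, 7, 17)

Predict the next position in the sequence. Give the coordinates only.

Step-to-step displacements: (+5, -1, +3), (+5, +5, -1), (+5, -1, +3), (+5, +5, -1), (+5, -1, +3) — a repeating cycle of length 2.
step 6: apply (+5, +5, -1) → (25, 12, 16)

(25, 12, 16)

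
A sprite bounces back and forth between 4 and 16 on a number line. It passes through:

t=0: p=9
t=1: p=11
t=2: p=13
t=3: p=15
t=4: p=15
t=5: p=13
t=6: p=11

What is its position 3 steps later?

p=5

The value travels 2 per step and bounces off the walls at 4 and 16.
  step 7: 11 → 9
  step 8: 9 → 7
  step 9: 7 → 5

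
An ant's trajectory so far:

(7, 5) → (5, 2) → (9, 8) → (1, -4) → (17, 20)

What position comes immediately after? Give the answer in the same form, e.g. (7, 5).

(-15, -28)

Consecutive displacements (-2, -3), (+4, +6), (-8, -12), (+16, +24) scale by a factor of -2 each step.
step 5: (17, 20) + (-32, -48) → (-15, -28)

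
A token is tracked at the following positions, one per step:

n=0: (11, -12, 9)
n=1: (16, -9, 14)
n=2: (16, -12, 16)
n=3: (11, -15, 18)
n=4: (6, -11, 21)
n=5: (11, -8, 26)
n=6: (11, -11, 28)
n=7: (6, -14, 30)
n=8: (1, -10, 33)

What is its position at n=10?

(6, -10, 40)

The moves between consecutive positions are (+5, +3, +5), (+0, -3, +2), (-5, -3, +2), (-5, +4, +3), (+5, +3, +5), (+0, -3, +2), (-5, -3, +2), (-5, +4, +3); they repeat the 4-cycle [(+5, +3, +5), (+0, -3, +2), (-5, -3, +2), (-5, +4, +3)].
step 9: apply (+5, +3, +5) → (6, -7, 38)
step 10: apply (+0, -3, +2) → (6, -10, 40)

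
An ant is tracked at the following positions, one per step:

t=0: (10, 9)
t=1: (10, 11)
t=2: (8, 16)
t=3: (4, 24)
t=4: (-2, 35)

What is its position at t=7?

Successive displacements: (+0, +2), (-2, +5), (-4, +8), (-6, +11) — each changes by (-2, +3).
step 5: (-2, 35) + (-8, +14) → (-10, 49)
step 6: (-10, 49) + (-10, +17) → (-20, 66)
step 7: (-20, 66) + (-12, +20) → (-32, 86)

(-32, 86)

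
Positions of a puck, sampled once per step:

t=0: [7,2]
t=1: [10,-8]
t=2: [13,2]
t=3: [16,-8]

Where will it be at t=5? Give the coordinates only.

The first coordinate changes by +3 each step, so at step 5 it is 7 + 5·(3) = 22.
The second coordinate repeats the cycle [2, -8] with period 2; step 5 mod 2 = 1, giving -8.

[22,-8]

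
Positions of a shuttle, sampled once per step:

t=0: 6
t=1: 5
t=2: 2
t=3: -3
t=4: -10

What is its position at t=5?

First differences are -1, -3, -5, -7; their common second difference is -2 (constant acceleration).
step 5: -10 − 9 → -19

-19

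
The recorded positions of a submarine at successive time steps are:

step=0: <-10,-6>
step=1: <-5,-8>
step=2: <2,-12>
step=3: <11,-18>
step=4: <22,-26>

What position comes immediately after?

First differences are <+5,-2>, <+7,-4>, <+9,-6>, <+11,-8>; their common second difference is <+2,-2> (constant acceleration).
step 5: <22,-26> + <+13,-10> → <35,-36>

<35,-36>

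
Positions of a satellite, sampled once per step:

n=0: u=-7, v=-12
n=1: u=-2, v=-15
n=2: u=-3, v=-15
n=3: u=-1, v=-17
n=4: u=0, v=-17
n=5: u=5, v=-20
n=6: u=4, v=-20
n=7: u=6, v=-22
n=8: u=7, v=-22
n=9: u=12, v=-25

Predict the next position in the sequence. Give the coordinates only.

u=11, v=-25

Step-to-step displacements: (+5,-3), (-1,+0), (+2,-2), (+1,+0), (+5,-3), (-1,+0), (+2,-2), (+1,+0), (+5,-3) — a repeating cycle of length 4.
step 10: apply (-1,+0) → u=11, v=-25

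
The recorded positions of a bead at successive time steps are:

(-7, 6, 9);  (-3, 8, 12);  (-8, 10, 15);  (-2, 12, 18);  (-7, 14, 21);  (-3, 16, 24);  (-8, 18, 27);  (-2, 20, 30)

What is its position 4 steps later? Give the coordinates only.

First: cycles through -7, -3, -8, -2 every 4 steps. Step 11 lands at position 3 of the cycle → -2.
Second: linear, +2 per step → 28 at step 11.
Third: linear, +3 per step → 42 at step 11.

(-2, 28, 42)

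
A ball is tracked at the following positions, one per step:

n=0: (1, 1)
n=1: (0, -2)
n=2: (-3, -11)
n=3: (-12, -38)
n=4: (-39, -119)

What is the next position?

(-120, -362)

The jumps are (-1, -3), (-3, -9), (-9, -27), (-27, -81) — a geometric progression with ratio 3.
step 5: (-39, -119) + (-81, -243) → (-120, -362)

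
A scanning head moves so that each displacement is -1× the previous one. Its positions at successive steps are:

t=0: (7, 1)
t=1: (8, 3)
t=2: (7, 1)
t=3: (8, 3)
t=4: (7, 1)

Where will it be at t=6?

The jumps are (+1, +2), (-1, -2), (+1, +2), (-1, -2) — a geometric progression with ratio -1.
step 5: (7, 1) + (+1, +2) → (8, 3)
step 6: (8, 3) + (-1, -2) → (7, 1)

(7, 1)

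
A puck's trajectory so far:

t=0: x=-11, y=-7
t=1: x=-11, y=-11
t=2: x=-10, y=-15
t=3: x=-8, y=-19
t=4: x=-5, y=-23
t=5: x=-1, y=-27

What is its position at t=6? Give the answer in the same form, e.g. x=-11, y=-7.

x=4, y=-31

Taking differences between consecutive positions: (+0,-4), (+1,-4), (+2,-4), (+3,-4), (+4,-4). These grow by (+1,+0) each step.
step 6: x=-1, y=-27 + (+5,-4) → x=4, y=-31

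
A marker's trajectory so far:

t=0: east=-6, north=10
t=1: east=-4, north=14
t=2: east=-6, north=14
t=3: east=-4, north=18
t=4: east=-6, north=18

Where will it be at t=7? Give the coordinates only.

Step-to-step displacements: (+2, +4), (-2, +0), (+2, +4), (-2, +0) — a repeating cycle of length 2.
step 5: apply (+2, +4) → east=-4, north=22
step 6: apply (-2, +0) → east=-6, north=22
step 7: apply (+2, +4) → east=-4, north=26

east=-4, north=26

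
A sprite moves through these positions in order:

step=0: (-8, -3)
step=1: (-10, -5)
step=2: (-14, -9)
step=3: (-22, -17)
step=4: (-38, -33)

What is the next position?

Step-to-step displacements: (-2, -2), (-4, -4), (-8, -8), (-16, -16); each is 2× the previous.
step 5: (-38, -33) + (-32, -32) → (-70, -65)

(-70, -65)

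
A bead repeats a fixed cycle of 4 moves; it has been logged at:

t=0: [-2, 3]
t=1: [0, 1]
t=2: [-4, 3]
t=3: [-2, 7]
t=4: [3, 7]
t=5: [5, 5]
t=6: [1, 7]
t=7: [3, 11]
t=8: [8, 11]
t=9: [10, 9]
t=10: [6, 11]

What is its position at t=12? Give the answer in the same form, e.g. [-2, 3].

Step-to-step displacements: [+2, -2], [-4, +2], [+2, +4], [+5, +0], [+2, -2], [-4, +2], [+2, +4], [+5, +0], [+2, -2], [-4, +2] — a repeating cycle of length 4.
step 11: apply [+2, +4] → [8, 15]
step 12: apply [+5, +0] → [13, 15]

[13, 15]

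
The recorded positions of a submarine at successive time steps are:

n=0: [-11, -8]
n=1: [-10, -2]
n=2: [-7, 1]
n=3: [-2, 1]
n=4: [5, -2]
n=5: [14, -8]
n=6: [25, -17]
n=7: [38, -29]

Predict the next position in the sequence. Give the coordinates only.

First differences are [+1, +6], [+3, +3], [+5, +0], [+7, -3], [+9, -6], [+11, -9], [+13, -12]; their common second difference is [+2, -3] (constant acceleration).
step 8: [38, -29] + [+15, -15] → [53, -44]

[53, -44]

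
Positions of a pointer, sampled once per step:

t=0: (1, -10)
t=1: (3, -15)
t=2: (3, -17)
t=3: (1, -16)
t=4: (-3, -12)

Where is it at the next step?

(-9, -5)

Successive displacements: (+2, -5), (+0, -2), (-2, +1), (-4, +4) — each changes by (-2, +3).
step 5: (-3, -12) + (-6, +7) → (-9, -5)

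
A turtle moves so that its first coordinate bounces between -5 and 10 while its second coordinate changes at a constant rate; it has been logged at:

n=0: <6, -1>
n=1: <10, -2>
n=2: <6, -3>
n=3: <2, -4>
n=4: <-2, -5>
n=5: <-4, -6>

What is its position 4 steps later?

<8, -10>

The first coordinate travels 4 per step and bounces off the walls at -5 and 10.
  step 6: -4 → 0
  step 7: 0 → 4
  step 8: 4 → 8
  step 9: 8 → 8
The second coordinate changes by -1 each step: at step 9 it is -10.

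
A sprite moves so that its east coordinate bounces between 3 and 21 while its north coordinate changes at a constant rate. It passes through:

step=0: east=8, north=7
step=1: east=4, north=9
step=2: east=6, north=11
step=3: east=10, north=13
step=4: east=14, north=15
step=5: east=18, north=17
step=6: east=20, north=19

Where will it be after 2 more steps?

east=12, north=23

The east coordinate reflects between 3 and 21, moving 4 per step.
  step 7: 20 → 16
  step 8: 16 → 12
The north coordinate changes by +2 each step: at step 8 it is 23.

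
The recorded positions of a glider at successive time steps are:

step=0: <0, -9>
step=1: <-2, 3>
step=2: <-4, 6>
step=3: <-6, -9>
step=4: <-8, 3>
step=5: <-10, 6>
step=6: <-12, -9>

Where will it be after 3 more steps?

<-18, -9>

First: linear, -2 per step → -18 at step 9.
Second: cycles through -9, 3, 6 every 3 steps. Step 9 lands at position 0 of the cycle → -9.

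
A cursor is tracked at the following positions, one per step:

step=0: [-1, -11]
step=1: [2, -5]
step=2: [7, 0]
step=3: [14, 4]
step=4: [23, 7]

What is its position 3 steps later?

[62, 10]

First differences are [+3, +6], [+5, +5], [+7, +4], [+9, +3]; their common second difference is [+2, -1] (constant acceleration).
step 5: [23, 7] + [+11, +2] → [34, 9]
step 6: [34, 9] + [+13, +1] → [47, 10]
step 7: [47, 10] + [+15, +0] → [62, 10]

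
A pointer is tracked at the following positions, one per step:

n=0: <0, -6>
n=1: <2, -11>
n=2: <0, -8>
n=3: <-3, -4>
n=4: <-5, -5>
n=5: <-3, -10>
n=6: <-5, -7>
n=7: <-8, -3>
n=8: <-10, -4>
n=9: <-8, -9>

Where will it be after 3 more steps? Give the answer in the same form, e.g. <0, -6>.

<-15, -3>

The moves between consecutive positions are <+2, -5>, <-2, +3>, <-3, +4>, <-2, -1>, <+2, -5>, <-2, +3>, <-3, +4>, <-2, -1>, <+2, -5>; they repeat the 4-cycle [<+2, -5>, <-2, +3>, <-3, +4>, <-2, -1>].
step 10: apply <-2, +3> → <-10, -6>
step 11: apply <-3, +4> → <-13, -2>
step 12: apply <-2, -1> → <-15, -3>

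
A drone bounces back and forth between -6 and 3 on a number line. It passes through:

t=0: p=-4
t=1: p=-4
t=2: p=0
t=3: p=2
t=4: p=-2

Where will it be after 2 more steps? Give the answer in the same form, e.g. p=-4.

The value travels 4 per step and bounces off the walls at -6 and 3.
  step 5: -2 → -6
  step 6: -6 → -2

p=-2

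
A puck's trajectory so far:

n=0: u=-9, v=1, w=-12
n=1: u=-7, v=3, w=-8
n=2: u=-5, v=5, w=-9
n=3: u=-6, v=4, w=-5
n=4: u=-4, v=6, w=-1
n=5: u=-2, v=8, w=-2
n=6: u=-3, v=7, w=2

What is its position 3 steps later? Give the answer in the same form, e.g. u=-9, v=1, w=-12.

u=0, v=10, w=9

Step-to-step displacements: (+2, +2, +4), (+2, +2, -1), (-1, -1, +4), (+2, +2, +4), (+2, +2, -1), (-1, -1, +4) — a repeating cycle of length 3.
step 7: apply (+2, +2, +4) → u=-1, v=9, w=6
step 8: apply (+2, +2, -1) → u=1, v=11, w=5
step 9: apply (-1, -1, +4) → u=0, v=10, w=9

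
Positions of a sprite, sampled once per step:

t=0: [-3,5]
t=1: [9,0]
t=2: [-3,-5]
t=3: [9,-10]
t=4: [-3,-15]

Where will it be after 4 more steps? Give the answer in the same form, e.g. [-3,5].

[-3,-35]

The first coordinate repeats the cycle [-3, 9] with period 2; step 8 mod 2 = 0, giving -3.
The second coordinate changes by -5 each step, so at step 8 it is 5 + 8·(-5) = -35.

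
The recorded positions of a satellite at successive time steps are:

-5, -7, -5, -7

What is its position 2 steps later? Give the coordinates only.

-7

Consecutive displacements -2, +2, -2 scale by a factor of -1 each step.
step 4: -7 + 2 → -5
step 5: -5 − 2 → -7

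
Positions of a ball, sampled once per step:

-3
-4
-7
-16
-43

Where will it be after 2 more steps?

-367

Consecutive displacements -1, -3, -9, -27 scale by a factor of 3 each step.
step 5: -43 − 81 → -124
step 6: -124 − 243 → -367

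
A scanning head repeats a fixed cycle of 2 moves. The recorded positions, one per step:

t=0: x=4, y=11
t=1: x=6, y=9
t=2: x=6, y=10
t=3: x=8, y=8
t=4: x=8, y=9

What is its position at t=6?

Step-to-step displacements: (+2, -2), (+0, +1), (+2, -2), (+0, +1) — a repeating cycle of length 2.
step 5: apply (+2, -2) → x=10, y=7
step 6: apply (+0, +1) → x=10, y=8

x=10, y=8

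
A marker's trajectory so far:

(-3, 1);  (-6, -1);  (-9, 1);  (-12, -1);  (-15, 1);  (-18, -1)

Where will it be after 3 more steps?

The first coordinate changes by -3 each step, so at step 8 it is -3 + 8·(-3) = -27.
The second coordinate repeats the cycle [1, -1] with period 2; step 8 mod 2 = 0, giving 1.

(-27, 1)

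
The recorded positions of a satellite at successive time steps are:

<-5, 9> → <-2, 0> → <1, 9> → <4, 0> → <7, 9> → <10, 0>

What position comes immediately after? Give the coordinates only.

<13, 9>

The first coordinate changes by +3 each step, so at step 6 it is -5 + 6·(3) = 13.
The second coordinate repeats the cycle [9, 0] with period 2; step 6 mod 2 = 0, giving 9.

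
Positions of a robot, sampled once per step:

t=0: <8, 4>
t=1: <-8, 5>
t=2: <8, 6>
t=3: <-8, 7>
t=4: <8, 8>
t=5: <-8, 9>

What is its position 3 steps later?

<8, 12>

The first coordinate repeats the cycle [8, -8] with period 2; step 8 mod 2 = 0, giving 8.
The second coordinate changes by +1 each step, so at step 8 it is 4 + 8·(1) = 12.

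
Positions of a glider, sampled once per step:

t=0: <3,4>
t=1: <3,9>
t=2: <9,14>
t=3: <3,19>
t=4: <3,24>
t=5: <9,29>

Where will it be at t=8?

<9,44>

First: cycles through 3, 3, 9 every 3 steps. Step 8 lands at position 2 of the cycle → 9.
Second: linear, +5 per step → 44 at step 8.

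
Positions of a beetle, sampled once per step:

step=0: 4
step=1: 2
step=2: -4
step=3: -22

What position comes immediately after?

-76

The jumps are -2, -6, -18 — a geometric progression with ratio 3.
step 4: -22 − 54 → -76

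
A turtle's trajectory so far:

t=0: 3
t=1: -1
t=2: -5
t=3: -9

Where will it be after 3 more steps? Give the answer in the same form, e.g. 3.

The position changes by -4 every step.
step 4: -9 − 4 → -13
step 5: -13 − 4 → -17
step 6: -17 − 4 → -21

-21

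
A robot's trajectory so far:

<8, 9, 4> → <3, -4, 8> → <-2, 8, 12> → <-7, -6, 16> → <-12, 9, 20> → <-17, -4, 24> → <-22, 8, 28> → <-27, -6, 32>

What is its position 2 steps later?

<-37, -4, 40>

The first coordinate changes by -5 each step, so at step 9 it is 8 + 9·(-5) = -37.
The second coordinate repeats the cycle [9, -4, 8, -6] with period 4; step 9 mod 4 = 1, giving -4.
The third coordinate changes by +4 each step, so at step 9 it is 4 + 9·(4) = 40.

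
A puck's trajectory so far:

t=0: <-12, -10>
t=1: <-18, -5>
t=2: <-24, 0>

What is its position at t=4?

<-36, 10>

Each step adds <-6, +5> to the position.
step 3: <-24, 0> + <-6, +5> → <-30, 5>
step 4: <-30, 5> + <-6, +5> → <-36, 10>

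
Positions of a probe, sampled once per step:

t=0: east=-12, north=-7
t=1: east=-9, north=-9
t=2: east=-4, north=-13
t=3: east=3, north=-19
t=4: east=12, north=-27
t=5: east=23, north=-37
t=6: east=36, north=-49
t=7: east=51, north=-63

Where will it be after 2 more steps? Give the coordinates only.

east=87, north=-97

First differences are (+3, -2), (+5, -4), (+7, -6), (+9, -8), (+11, -10), (+13, -12), (+15, -14); their common second difference is (+2, -2) (constant acceleration).
step 8: east=51, north=-63 + (+17, -16) → east=68, north=-79
step 9: east=68, north=-79 + (+19, -18) → east=87, north=-97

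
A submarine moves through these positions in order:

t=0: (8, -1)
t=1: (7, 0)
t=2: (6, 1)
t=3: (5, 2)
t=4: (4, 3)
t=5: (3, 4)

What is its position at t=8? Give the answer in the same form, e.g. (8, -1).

(0, 7)

Each step adds (-1, +1) to the position.
step 6: (3, 4) + (-1, +1) → (2, 5)
step 7: (2, 5) + (-1, +1) → (1, 6)
step 8: (1, 6) + (-1, +1) → (0, 7)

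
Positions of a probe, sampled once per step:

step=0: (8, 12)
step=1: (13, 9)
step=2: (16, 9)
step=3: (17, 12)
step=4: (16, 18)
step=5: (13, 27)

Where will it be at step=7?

First differences are (+5, -3), (+3, +0), (+1, +3), (-1, +6), (-3, +9); their common second difference is (-2, +3) (constant acceleration).
step 6: (13, 27) + (-5, +12) → (8, 39)
step 7: (8, 39) + (-7, +15) → (1, 54)

(1, 54)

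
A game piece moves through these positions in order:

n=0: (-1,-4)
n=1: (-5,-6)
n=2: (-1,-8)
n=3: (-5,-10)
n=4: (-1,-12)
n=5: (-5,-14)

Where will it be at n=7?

(-5,-18)

The first coordinate repeats the cycle [-1, -5] with period 2; step 7 mod 2 = 1, giving -5.
The second coordinate changes by -2 each step, so at step 7 it is -4 + 7·(-2) = -18.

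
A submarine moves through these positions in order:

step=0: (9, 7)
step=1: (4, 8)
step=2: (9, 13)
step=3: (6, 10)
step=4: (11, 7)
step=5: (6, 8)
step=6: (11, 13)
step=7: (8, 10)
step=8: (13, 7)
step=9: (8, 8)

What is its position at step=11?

(10, 10)

Differencing gives (-5, +1), (+5, +5), (-3, -3), (+5, -3), (-5, +1), (+5, +5), (-3, -3), (+5, -3), (-5, +1). This is the pattern (-5, +1), (+5, +5), (-3, -3), (+5, -3) repeated.
step 10: apply (+5, +5) → (13, 13)
step 11: apply (-3, -3) → (10, 10)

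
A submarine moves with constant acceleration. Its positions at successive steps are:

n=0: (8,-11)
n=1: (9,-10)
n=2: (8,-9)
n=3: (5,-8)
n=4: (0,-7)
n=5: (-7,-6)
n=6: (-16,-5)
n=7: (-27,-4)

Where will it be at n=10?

First differences are (+1,+1), (-1,+1), (-3,+1), (-5,+1), (-7,+1), (-9,+1), (-11,+1); their common second difference is (-2,+0) (constant acceleration).
step 8: (-27,-4) + (-13,+1) → (-40,-3)
step 9: (-40,-3) + (-15,+1) → (-55,-2)
step 10: (-55,-2) + (-17,+1) → (-72,-1)

(-72,-1)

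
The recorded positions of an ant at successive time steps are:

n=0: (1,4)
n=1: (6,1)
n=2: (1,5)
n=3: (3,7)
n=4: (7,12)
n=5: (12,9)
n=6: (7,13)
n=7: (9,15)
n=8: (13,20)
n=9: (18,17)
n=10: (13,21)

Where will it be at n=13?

Differencing gives (+5,-3), (-5,+4), (+2,+2), (+4,+5), (+5,-3), (-5,+4), (+2,+2), (+4,+5), (+5,-3), (-5,+4). This is the pattern (+5,-3), (-5,+4), (+2,+2), (+4,+5) repeated.
step 11: apply (+2,+2) → (15,23)
step 12: apply (+4,+5) → (19,28)
step 13: apply (+5,-3) → (24,25)

(24,25)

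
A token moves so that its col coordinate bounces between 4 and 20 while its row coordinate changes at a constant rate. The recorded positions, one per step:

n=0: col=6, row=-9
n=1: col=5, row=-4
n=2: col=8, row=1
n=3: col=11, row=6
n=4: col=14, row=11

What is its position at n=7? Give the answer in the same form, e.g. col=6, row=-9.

The col coordinate travels 3 per step and bounces off the walls at 4 and 20.
  step 5: 14 → 17
  step 6: 17 → 20
  step 7: 20 → 17
The row coordinate changes by +5 each step: at step 7 it is 26.

col=17, row=26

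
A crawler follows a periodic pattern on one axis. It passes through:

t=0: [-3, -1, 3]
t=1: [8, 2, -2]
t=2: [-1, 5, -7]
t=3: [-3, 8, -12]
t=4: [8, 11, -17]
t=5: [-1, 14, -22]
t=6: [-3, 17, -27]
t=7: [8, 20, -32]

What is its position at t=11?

First: cycles through -3, 8, -1 every 3 steps. Step 11 lands at position 2 of the cycle → -1.
Second: linear, +3 per step → 32 at step 11.
Third: linear, -5 per step → -52 at step 11.

[-1, 32, -52]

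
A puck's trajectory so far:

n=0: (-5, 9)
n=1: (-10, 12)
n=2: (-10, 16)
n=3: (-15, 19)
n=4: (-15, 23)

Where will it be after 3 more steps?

Step-to-step displacements: (-5, +3), (+0, +4), (-5, +3), (+0, +4) — a repeating cycle of length 2.
step 5: apply (-5, +3) → (-20, 26)
step 6: apply (+0, +4) → (-20, 30)
step 7: apply (-5, +3) → (-25, 33)

(-25, 33)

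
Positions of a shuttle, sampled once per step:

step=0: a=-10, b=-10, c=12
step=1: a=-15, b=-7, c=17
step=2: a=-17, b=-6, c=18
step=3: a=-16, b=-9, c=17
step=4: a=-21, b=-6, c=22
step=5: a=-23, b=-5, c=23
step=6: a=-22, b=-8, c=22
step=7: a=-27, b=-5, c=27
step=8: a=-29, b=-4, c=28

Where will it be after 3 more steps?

a=-35, b=-3, c=33

The moves between consecutive positions are (-5, +3, +5), (-2, +1, +1), (+1, -3, -1), (-5, +3, +5), (-2, +1, +1), (+1, -3, -1), (-5, +3, +5), (-2, +1, +1); they repeat the 3-cycle [(-5, +3, +5), (-2, +1, +1), (+1, -3, -1)].
step 9: apply (+1, -3, -1) → a=-28, b=-7, c=27
step 10: apply (-5, +3, +5) → a=-33, b=-4, c=32
step 11: apply (-2, +1, +1) → a=-35, b=-3, c=33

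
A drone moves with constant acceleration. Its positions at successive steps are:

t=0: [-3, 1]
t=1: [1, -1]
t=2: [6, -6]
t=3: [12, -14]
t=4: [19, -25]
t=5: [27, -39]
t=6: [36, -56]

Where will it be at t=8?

Taking differences between consecutive positions: [+4, -2], [+5, -5], [+6, -8], [+7, -11], [+8, -14], [+9, -17]. These grow by [+1, -3] each step.
step 7: [36, -56] + [+10, -20] → [46, -76]
step 8: [46, -76] + [+11, -23] → [57, -99]

[57, -99]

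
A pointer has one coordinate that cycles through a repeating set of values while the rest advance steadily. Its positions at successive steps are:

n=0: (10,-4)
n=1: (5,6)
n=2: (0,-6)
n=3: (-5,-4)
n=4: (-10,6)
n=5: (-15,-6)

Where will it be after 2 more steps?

First: linear, -5 per step → -25 at step 7.
Second: cycles through -4, 6, -6 every 3 steps. Step 7 lands at position 1 of the cycle → 6.

(-25,6)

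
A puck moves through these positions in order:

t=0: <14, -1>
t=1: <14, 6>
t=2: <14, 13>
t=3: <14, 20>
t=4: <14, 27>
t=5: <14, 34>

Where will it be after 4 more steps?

Each step adds <+0, +7> to the position.
step 6: <14, 34> + <+0, +7> → <14, 41>
step 7: <14, 41> + <+0, +7> → <14, 48>
step 8: <14, 48> + <+0, +7> → <14, 55>
step 9: <14, 55> + <+0, +7> → <14, 62>

<14, 62>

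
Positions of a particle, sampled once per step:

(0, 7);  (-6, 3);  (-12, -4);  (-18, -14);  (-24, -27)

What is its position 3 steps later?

(-42, -84)

Successive displacements: (-6, -4), (-6, -7), (-6, -10), (-6, -13) — each changes by (+0, -3).
step 5: (-24, -27) + (-6, -16) → (-30, -43)
step 6: (-30, -43) + (-6, -19) → (-36, -62)
step 7: (-36, -62) + (-6, -22) → (-42, -84)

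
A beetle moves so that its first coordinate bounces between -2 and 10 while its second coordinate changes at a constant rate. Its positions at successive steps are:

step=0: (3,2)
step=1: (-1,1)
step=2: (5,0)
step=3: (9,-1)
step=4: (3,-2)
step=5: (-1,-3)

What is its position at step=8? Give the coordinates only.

The first coordinate travels 6 per step and bounces off the walls at -2 and 10.
  step 6: -1 → 5
  step 7: 5 → 9
  step 8: 9 → 3
The second coordinate changes by -1 each step: at step 8 it is -6.

(3,-6)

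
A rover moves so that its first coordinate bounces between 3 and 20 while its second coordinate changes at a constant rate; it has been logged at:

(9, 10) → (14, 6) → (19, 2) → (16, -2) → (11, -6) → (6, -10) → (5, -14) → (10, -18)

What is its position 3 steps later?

(15, -30)

The first coordinate reflects between 3 and 20, moving 5 per step.
  step 8: 10 → 15
  step 9: 15 → 20
  step 10: 20 → 15
The second coordinate changes by -4 each step: at step 10 it is -30.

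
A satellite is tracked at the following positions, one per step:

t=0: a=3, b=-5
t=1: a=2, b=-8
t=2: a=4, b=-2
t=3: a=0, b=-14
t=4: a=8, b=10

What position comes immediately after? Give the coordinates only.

a=-8, b=-38

Consecutive displacements (-1,-3), (+2,+6), (-4,-12), (+8,+24) scale by a factor of -2 each step.
step 5: a=8, b=10 + (-16,-48) → a=-8, b=-38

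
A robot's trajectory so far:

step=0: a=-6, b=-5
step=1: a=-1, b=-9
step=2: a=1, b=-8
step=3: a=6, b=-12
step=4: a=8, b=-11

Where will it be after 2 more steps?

a=15, b=-14

Differencing gives (+5,-4), (+2,+1), (+5,-4), (+2,+1). This is the pattern (+5,-4), (+2,+1) repeated.
step 5: apply (+5,-4) → a=13, b=-15
step 6: apply (+2,+1) → a=15, b=-14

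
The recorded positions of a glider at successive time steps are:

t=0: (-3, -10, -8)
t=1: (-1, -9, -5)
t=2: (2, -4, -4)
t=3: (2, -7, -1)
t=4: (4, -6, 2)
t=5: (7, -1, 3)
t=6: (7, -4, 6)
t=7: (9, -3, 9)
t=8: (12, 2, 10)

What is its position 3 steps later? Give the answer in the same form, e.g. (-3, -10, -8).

(17, 5, 17)

Differencing gives (+2, +1, +3), (+3, +5, +1), (+0, -3, +3), (+2, +1, +3), (+3, +5, +1), (+0, -3, +3), (+2, +1, +3), (+3, +5, +1). This is the pattern (+2, +1, +3), (+3, +5, +1), (+0, -3, +3) repeated.
step 9: apply (+0, -3, +3) → (12, -1, 13)
step 10: apply (+2, +1, +3) → (14, 0, 16)
step 11: apply (+3, +5, +1) → (17, 5, 17)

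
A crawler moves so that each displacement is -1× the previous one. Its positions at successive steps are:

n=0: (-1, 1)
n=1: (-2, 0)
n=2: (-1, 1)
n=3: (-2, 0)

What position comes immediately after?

(-1, 1)

Consecutive displacements (-1, -1), (+1, +1), (-1, -1) scale by a factor of -1 each step.
step 4: (-2, 0) + (+1, +1) → (-1, 1)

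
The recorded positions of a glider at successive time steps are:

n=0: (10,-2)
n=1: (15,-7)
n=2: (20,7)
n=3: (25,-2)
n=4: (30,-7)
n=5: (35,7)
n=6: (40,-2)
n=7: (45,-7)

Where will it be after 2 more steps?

First: linear, +5 per step → 55 at step 9.
Second: cycles through -2, -7, 7 every 3 steps. Step 9 lands at position 0 of the cycle → -2.

(55,-2)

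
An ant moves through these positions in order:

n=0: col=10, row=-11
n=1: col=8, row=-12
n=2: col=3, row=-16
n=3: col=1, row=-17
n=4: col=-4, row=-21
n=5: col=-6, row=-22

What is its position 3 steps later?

The moves between consecutive positions are (-2, -1), (-5, -4), (-2, -1), (-5, -4), (-2, -1); they repeat the 2-cycle [(-2, -1), (-5, -4)].
step 6: apply (-5, -4) → col=-11, row=-26
step 7: apply (-2, -1) → col=-13, row=-27
step 8: apply (-5, -4) → col=-18, row=-31

col=-18, row=-31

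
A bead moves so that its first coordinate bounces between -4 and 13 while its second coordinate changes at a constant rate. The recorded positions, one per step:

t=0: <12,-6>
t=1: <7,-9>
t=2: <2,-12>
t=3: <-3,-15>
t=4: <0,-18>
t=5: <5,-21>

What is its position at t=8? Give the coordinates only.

<6,-30>

The first coordinate travels 5 per step and bounces off the walls at -4 and 13.
  step 6: 5 → 10
  step 7: 10 → 11
  step 8: 11 → 6
The second coordinate changes by -3 each step: at step 8 it is -30.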